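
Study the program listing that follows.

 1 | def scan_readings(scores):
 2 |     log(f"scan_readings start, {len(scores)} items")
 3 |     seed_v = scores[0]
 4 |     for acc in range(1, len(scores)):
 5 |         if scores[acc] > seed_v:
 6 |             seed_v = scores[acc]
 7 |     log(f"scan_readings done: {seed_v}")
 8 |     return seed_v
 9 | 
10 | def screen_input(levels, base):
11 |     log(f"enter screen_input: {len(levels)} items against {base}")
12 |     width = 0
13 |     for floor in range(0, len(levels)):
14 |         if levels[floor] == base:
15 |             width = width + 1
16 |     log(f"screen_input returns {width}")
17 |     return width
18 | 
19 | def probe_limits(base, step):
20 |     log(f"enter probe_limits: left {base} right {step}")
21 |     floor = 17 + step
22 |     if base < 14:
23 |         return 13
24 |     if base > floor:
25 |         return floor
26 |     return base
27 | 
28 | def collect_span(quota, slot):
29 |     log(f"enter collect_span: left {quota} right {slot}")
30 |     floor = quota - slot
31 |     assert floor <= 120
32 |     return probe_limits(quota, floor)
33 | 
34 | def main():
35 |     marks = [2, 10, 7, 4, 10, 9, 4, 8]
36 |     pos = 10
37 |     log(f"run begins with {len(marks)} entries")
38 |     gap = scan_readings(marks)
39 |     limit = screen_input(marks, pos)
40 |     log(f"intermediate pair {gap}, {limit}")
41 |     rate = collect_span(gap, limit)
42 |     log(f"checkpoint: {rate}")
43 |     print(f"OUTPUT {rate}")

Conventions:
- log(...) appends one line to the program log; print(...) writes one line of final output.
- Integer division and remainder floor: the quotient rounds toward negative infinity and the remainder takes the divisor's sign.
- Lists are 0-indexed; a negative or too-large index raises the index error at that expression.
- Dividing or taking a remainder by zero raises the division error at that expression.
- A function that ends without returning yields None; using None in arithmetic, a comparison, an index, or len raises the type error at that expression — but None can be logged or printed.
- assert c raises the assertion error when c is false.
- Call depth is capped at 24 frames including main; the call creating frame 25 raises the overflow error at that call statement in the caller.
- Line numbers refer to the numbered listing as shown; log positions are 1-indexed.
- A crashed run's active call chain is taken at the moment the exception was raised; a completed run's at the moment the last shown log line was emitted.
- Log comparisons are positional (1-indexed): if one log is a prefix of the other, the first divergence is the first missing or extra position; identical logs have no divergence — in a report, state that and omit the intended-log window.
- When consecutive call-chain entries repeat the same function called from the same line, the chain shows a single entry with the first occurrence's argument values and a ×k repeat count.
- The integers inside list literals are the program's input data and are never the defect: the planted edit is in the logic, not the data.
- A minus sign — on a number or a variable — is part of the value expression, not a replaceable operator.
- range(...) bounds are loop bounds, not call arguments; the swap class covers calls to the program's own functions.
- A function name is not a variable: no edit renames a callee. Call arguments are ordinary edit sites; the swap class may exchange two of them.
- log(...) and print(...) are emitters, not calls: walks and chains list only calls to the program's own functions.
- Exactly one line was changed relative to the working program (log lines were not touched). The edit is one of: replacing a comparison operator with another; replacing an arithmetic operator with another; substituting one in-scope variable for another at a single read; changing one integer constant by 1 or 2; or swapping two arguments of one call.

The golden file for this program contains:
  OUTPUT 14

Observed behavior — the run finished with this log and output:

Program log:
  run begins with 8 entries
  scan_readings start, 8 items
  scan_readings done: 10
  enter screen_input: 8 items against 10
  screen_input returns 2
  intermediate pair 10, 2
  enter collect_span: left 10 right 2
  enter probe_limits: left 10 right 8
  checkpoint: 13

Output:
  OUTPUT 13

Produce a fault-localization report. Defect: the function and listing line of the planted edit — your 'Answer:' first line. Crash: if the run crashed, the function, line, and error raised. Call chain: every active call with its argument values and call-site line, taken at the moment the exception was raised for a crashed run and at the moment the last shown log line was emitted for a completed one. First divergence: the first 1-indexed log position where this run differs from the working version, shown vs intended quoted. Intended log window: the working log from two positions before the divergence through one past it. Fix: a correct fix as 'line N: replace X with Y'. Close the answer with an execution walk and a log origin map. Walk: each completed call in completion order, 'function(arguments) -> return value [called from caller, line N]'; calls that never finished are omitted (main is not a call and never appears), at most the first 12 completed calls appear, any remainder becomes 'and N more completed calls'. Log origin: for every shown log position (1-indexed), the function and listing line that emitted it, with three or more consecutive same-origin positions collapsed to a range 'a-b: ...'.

Answer: the defect is in probe_limits at line 23.
Key fact: Everything matches until log position 9, which reads 'checkpoint: 13' in place of 'checkpoint: 14'.
Call chain: main.
First divergence: position 9 — shown 'checkpoint: 13', intended 'checkpoint: 14'.
Intended log window:
  7: enter collect_span: left 10 right 2
  8: enter probe_limits: left 10 right 8
  9: checkpoint: 14
Execution walk:
  scan_readings([2, 10, 7, 4, 10, 9, 4, 8]) -> 10  [called from main, line 38]
  screen_input([2, 10, 7, 4, 10, 9, 4, 8], 10) -> 2  [called from main, line 39]
  probe_limits(10, 8) -> 13  [called from collect_span, line 32]
  collect_span(10, 2) -> 13  [called from main, line 41]
Log origins:
  1: emitted by main (line 37)
  2: emitted by scan_readings (line 2)
  3: emitted by scan_readings (line 7)
  4: emitted by screen_input (line 11)
  5: emitted by screen_input (line 16)
  6: emitted by main (line 40)
  7: emitted by collect_span (line 29)
  8: emitted by probe_limits (line 20)
  9: emitted by main (line 42)
A correct fix: line 23: replace `13` with `14`.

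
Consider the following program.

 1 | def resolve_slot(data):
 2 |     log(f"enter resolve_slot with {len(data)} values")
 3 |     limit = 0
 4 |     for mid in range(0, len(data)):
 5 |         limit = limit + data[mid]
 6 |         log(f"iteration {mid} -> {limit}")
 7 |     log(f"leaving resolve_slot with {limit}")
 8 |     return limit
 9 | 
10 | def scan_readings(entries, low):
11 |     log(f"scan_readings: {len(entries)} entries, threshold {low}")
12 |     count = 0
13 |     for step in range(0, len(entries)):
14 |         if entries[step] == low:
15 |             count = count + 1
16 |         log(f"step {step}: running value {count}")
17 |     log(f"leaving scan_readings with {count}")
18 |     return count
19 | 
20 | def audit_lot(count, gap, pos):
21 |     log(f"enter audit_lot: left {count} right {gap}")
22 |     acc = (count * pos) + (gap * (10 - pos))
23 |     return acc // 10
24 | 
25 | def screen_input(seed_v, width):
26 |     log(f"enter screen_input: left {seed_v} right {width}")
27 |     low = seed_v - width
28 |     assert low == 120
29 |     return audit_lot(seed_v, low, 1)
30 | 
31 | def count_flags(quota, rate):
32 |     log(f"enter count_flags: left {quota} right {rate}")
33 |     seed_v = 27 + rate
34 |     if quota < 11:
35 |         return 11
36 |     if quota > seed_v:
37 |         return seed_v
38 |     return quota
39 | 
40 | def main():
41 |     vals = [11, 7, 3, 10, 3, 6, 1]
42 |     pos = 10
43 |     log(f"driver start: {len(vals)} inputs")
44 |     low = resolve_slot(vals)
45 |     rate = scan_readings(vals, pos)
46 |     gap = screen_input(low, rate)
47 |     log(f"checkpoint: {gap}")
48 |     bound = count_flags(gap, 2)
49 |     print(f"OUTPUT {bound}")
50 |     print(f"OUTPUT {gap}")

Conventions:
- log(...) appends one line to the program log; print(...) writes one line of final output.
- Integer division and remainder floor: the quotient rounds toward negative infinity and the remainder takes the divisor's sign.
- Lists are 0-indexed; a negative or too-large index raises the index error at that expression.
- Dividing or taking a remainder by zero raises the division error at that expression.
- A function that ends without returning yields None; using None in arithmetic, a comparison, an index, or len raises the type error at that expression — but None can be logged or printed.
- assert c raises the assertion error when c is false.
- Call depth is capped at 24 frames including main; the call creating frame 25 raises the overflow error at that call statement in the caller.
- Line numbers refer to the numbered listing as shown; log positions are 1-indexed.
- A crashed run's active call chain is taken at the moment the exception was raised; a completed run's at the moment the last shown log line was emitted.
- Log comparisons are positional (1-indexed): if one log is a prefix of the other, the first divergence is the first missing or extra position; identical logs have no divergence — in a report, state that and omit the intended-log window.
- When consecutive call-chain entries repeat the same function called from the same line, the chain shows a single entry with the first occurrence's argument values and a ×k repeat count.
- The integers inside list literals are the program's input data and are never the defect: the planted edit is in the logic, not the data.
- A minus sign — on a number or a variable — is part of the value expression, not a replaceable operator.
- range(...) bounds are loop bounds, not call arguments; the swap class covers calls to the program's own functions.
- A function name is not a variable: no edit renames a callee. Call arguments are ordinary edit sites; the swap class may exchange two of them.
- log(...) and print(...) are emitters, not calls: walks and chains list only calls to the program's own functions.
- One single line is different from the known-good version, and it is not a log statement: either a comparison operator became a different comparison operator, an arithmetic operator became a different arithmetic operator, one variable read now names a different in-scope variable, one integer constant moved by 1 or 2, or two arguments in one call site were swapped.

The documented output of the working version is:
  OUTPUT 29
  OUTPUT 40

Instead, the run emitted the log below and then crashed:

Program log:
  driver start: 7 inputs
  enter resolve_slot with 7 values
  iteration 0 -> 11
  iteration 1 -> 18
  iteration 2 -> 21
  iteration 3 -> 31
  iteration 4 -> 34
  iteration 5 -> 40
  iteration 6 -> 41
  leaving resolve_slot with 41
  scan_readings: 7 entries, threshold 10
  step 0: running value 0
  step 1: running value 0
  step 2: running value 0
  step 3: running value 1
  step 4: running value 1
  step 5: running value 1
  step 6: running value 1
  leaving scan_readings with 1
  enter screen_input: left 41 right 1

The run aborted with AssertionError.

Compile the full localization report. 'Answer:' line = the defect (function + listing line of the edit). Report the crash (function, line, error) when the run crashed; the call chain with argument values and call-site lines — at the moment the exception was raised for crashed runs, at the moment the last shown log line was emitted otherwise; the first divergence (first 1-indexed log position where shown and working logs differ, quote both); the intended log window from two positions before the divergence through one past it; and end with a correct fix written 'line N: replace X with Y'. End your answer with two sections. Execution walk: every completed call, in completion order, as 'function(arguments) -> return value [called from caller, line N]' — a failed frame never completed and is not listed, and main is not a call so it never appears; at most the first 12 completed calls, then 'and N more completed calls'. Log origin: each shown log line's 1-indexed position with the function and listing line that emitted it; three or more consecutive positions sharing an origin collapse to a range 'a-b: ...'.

Answer: the defect is in screen_input at line 28.
Core observation: A complete run would log 'enter audit_lot: left 41 right 40' next, but this one stopped at 20 lines.
Crash: screen_input, line 28, AssertionError.
Call chain: main -> screen_input(41, 1) (called at line 46).
First divergence: position 21; the shown log stops at 20 lines while the working version next logs 'enter audit_lot: left 41 right 40'.
Intended log window:
  19: leaving scan_readings with 1
  20: enter screen_input: left 41 right 1
  21: enter audit_lot: left 41 right 40
  22: checkpoint: 40
Execution walk:
  resolve_slot([11, 7, 3, 10, 3, 6, 1]) -> 41  [called from main, line 44]
  scan_readings([11, 7, 3, 10, 3, 6, 1], 10) -> 1  [called from main, line 45]
Log origin:
  1: logged in main at line 43
  2: logged in resolve_slot at line 2
  3-9: logged in resolve_slot at line 6
  10: logged in resolve_slot at line 7
  11: logged in scan_readings at line 11
  12-18: logged in scan_readings at line 16
  19: logged in scan_readings at line 17
  20: logged in screen_input at line 26
A correct fix: line 28: replace `==` with `<=`.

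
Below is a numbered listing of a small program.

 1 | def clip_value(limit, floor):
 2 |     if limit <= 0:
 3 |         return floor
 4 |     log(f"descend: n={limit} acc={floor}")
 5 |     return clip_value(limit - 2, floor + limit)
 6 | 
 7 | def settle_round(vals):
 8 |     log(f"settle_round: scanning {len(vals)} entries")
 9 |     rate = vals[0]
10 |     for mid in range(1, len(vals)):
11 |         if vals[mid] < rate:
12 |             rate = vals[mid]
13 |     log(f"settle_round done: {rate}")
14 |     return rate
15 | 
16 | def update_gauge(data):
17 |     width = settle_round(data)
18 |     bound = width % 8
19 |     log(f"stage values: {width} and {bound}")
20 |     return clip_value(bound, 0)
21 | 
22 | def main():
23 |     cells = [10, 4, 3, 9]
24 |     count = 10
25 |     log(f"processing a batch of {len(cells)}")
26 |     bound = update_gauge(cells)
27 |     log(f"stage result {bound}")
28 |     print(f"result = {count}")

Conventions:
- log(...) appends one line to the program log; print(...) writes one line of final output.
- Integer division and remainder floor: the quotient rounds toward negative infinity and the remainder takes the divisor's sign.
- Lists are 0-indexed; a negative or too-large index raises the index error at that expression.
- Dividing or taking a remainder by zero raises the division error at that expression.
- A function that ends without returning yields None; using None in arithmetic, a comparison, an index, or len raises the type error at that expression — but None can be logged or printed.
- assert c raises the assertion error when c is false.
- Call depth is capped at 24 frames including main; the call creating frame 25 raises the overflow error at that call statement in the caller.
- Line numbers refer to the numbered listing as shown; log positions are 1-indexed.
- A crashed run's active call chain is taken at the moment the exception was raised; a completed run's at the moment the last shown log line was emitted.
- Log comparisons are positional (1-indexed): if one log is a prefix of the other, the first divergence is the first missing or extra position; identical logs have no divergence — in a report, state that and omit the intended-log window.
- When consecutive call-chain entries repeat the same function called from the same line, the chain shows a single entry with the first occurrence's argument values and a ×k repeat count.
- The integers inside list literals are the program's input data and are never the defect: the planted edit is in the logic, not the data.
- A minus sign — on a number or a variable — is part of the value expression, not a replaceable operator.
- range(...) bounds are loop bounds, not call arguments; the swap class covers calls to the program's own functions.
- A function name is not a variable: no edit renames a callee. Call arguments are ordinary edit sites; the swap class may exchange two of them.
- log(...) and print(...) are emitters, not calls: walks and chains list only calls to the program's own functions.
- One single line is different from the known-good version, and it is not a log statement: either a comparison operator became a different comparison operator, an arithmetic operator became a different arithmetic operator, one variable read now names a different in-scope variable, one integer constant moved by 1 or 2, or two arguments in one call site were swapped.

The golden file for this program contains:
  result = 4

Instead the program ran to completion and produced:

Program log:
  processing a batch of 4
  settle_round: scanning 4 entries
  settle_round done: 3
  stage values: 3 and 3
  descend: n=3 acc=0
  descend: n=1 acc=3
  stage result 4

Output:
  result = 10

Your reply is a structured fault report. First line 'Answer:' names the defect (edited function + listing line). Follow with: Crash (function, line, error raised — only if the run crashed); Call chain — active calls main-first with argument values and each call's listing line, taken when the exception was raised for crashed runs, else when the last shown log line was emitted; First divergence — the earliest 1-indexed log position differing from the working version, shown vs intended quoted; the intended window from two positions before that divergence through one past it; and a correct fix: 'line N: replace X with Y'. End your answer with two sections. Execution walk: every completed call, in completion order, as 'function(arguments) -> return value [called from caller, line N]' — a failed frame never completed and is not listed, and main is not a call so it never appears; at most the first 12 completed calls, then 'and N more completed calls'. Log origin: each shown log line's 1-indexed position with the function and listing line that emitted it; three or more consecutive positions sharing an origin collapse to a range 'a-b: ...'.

Answer: the defect is in main at line 28.
The tell: Log streams are identical — the defect surfaces only in the printed output.
Call chain: main.
First divergence: none — the logs agree in full.
Execution walk:
  settle_round([10, 4, 3, 9]) -> 3  [called from update_gauge, line 17]
  clip_value(-1, 4) -> 4  [called from clip_value, line 5]
  clip_value(1, 3) -> 4  [called from clip_value, line 5]
  clip_value(3, 0) -> 4  [called from update_gauge, line 20]
  update_gauge([10, 4, 3, 9]) -> 4  [called from main, line 26]
Origin of each log line:
  1 — main, line 25
  2 — settle_round, line 8
  3 — settle_round, line 13
  4 — update_gauge, line 19
  5 — clip_value, line 4
  6 — clip_value, line 4
  7 — main, line 27
A correct fix: line 28: replace `count` with `bound`.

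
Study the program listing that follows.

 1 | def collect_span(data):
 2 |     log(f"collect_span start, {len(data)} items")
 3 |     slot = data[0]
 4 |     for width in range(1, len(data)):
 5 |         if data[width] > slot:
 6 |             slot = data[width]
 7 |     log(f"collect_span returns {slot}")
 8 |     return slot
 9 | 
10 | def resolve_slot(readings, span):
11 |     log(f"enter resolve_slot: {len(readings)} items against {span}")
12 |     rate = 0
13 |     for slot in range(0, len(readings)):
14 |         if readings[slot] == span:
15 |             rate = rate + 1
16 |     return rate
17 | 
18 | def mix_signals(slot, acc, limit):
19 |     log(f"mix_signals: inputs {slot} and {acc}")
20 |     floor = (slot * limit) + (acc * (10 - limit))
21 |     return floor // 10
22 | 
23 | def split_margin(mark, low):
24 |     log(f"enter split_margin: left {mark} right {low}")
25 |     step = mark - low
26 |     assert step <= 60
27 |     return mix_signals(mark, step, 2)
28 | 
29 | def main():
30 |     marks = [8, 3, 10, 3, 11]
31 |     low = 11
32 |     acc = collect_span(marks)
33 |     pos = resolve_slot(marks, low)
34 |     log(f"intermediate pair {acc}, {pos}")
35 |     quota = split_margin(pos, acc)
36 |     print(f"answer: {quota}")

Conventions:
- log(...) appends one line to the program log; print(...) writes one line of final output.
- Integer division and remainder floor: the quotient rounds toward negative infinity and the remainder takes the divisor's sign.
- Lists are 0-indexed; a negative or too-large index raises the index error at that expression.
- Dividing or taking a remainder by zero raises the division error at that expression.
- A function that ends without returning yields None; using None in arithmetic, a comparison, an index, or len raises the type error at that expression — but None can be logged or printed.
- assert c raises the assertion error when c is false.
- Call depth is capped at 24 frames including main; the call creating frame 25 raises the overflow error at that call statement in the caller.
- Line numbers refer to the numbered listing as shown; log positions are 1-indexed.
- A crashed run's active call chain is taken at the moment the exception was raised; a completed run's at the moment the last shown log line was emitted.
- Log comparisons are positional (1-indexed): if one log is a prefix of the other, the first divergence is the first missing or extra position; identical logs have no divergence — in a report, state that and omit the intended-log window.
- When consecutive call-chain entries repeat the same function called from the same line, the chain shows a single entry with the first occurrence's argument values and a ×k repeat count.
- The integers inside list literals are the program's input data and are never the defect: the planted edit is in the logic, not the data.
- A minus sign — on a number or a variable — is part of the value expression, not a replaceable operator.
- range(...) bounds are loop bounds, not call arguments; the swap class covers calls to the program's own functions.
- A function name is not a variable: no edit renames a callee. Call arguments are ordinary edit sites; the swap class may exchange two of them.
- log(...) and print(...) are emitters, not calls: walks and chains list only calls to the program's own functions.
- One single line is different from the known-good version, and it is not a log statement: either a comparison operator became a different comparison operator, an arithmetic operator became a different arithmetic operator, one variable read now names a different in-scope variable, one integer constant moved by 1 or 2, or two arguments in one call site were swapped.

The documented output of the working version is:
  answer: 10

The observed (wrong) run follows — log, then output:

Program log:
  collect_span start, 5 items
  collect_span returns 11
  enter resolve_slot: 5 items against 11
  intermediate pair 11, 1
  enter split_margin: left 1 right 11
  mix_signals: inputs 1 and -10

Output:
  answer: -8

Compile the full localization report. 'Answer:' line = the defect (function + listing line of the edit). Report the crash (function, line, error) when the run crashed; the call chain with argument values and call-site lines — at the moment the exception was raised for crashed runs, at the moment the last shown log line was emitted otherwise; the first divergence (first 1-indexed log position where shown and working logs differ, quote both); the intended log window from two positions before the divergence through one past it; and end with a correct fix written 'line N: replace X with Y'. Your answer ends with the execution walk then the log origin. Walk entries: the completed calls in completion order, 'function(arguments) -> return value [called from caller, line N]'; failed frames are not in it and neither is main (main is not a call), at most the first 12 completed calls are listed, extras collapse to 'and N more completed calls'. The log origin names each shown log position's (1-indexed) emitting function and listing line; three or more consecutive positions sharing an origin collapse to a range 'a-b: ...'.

Answer: the defect is in main at line 35.
Key fact: The earliest visible damage is log position 5 — 'enter split_margin: left 1 right 11' rather than the intended 'enter split_margin: left 11 right 1'.
Call chain: main -> split_margin(1, 11) (called at line 35) -> mix_signals(1, -10, 2) (called at line 27).
First divergence: position 5; shown 'enter split_margin: left 1 right 11' vs intended 'enter split_margin: left 11 right 1'.
Intended log window:
  3: enter resolve_slot: 5 items against 11
  4: intermediate pair 11, 1
  5: enter split_margin: left 11 right 1
  6: mix_signals: inputs 11 and 10
Execution walk:
  collect_span([8, 3, 10, 3, 11]) -> 11  [called from main, line 32]
  resolve_slot([8, 3, 10, 3, 11], 11) -> 1  [called from main, line 33]
  mix_signals(1, -10, 2) -> -8  [called from split_margin, line 27]
  split_margin(1, 11) -> -8  [called from main, line 35]
Origin of each log line:
  1: emitted by collect_span (line 2)
  2: emitted by collect_span (line 7)
  3: emitted by resolve_slot (line 11)
  4: emitted by main (line 34)
  5: emitted by split_margin (line 24)
  6: emitted by mix_signals (line 19)
A correct fix: line 35: replace `split_margin(pos, acc)` with `split_margin(acc, pos)`.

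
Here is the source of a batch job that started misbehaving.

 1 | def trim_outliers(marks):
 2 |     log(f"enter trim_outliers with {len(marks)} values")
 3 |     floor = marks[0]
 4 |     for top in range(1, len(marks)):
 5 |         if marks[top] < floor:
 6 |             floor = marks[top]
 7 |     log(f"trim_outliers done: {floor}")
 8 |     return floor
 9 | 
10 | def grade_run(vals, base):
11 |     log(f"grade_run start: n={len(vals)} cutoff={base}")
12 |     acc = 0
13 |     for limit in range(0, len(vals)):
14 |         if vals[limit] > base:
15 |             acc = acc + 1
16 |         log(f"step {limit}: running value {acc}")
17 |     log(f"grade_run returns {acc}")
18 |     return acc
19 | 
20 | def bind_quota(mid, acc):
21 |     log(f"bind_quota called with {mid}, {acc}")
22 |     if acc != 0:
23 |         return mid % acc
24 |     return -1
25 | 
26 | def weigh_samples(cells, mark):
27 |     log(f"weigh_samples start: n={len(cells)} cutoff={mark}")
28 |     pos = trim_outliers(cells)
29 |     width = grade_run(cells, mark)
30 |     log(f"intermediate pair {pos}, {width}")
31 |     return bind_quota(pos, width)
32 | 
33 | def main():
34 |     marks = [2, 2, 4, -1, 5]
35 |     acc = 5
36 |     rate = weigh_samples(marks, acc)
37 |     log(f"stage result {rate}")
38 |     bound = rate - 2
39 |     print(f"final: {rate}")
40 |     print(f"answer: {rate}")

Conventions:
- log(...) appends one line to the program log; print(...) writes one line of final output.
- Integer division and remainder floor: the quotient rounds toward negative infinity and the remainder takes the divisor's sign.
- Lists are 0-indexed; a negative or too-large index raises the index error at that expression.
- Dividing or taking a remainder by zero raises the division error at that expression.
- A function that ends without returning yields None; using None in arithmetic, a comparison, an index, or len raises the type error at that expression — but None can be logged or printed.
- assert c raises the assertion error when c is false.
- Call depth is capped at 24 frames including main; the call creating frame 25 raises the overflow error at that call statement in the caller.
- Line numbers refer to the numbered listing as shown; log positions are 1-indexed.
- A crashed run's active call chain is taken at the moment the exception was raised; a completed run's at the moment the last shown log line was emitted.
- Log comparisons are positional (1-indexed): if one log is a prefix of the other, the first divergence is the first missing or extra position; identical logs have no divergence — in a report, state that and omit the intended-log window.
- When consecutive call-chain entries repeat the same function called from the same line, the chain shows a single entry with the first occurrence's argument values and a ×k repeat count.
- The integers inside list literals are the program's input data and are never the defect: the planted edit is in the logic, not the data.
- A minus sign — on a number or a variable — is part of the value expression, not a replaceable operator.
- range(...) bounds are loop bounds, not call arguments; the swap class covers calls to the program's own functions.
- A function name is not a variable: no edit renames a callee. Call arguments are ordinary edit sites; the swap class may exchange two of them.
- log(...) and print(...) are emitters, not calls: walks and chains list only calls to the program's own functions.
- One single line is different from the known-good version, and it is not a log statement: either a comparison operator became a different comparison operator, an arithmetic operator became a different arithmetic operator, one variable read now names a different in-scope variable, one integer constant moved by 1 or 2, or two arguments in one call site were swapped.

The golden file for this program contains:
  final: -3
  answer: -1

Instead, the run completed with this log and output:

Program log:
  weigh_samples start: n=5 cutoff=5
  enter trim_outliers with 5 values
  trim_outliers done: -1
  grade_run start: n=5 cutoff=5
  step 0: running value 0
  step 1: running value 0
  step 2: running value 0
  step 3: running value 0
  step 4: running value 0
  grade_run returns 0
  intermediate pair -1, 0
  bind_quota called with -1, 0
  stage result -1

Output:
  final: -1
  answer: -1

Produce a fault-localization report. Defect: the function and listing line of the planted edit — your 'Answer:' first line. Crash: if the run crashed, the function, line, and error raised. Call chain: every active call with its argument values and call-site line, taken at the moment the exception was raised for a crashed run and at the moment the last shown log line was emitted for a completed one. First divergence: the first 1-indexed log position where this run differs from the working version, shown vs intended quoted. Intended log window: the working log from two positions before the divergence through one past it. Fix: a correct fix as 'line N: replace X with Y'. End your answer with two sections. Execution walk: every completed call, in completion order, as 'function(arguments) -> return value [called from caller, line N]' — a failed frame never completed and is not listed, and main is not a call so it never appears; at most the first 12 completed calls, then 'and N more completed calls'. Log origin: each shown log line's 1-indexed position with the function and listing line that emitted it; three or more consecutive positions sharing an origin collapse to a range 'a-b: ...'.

Answer: the defect is in main at line 39.
Core observation: No log line changed; the fault shows up purely in the output.
Call chain: main.
First divergence: none (the log streams are identical).
Execution walk:
  trim_outliers([2, 2, 4, -1, 5]) -> -1  [called from weigh_samples, line 28]
  grade_run([2, 2, 4, -1, 5], 5) -> 0  [called from weigh_samples, line 29]
  bind_quota(-1, 0) -> -1  [called from weigh_samples, line 31]
  weigh_samples([2, 2, 4, -1, 5], 5) -> -1  [called from main, line 36]
Log origins:
  1: logged in weigh_samples at line 27
  2: logged in trim_outliers at line 2
  3: logged in trim_outliers at line 7
  4: logged in grade_run at line 11
  5-9: logged in grade_run at line 16
  10: logged in grade_run at line 17
  11: logged in weigh_samples at line 30
  12: logged in bind_quota at line 21
  13: logged in main at line 37
A correct fix: line 39: replace `rate` with `bound`.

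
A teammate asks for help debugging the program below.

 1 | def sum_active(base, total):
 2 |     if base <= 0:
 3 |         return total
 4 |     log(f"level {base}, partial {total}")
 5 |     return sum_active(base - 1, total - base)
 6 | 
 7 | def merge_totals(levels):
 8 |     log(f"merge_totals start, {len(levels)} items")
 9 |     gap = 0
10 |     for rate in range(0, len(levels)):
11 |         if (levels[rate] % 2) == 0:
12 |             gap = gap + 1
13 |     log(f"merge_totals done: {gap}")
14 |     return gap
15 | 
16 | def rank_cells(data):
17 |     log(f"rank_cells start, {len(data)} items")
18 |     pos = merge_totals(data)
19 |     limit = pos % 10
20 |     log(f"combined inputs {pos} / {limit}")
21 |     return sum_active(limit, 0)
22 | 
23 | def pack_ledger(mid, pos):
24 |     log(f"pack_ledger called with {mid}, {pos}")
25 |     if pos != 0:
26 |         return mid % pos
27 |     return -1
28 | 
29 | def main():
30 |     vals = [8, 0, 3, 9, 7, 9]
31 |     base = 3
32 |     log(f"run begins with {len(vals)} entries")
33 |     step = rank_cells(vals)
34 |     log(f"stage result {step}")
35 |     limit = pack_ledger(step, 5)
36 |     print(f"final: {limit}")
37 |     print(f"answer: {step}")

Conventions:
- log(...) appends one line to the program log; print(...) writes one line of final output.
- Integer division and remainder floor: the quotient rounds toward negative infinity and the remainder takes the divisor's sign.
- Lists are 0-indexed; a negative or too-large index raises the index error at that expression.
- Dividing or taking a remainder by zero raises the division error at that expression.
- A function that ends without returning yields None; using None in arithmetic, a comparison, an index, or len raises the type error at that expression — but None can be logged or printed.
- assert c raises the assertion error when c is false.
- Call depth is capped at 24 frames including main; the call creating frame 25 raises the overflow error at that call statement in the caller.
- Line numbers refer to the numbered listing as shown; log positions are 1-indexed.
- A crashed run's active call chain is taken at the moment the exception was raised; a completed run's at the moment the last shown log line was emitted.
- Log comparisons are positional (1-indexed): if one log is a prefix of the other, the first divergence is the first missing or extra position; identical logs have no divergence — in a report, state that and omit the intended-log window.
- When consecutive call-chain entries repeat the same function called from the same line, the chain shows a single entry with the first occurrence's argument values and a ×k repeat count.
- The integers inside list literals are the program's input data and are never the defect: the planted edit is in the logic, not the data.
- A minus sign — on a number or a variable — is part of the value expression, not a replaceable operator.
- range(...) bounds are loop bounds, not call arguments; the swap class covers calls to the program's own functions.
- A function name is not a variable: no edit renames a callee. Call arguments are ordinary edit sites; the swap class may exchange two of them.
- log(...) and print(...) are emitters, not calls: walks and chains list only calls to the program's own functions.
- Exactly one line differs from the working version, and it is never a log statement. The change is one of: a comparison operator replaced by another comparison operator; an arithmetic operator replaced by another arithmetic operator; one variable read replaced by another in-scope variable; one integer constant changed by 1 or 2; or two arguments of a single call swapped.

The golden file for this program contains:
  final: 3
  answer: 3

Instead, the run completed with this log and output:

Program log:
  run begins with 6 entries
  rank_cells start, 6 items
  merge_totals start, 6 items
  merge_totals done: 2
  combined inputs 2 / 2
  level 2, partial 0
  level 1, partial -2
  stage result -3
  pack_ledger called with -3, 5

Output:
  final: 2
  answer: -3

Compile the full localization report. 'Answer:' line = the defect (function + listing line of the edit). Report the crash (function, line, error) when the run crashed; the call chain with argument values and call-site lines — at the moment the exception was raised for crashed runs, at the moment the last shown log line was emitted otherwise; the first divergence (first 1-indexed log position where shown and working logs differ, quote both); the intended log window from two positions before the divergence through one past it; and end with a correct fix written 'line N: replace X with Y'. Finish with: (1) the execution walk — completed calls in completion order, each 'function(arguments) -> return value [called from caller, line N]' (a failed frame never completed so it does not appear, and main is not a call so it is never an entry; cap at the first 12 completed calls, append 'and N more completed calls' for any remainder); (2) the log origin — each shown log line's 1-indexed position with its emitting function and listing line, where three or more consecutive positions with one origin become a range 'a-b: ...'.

Answer: the defect is in sum_active at line 5.
Key observation: The earliest visible damage is log position 7 — 'level 1, partial -2' rather than the intended 'level 1, partial 2'.
Call chain: main -> pack_ledger(-3, 5) (called at line 35).
First divergence: position 7; shown 'level 1, partial -2' vs intended 'level 1, partial 2'.
Intended log window:
  5: combined inputs 2 / 2
  6: level 2, partial 0
  7: level 1, partial 2
  8: stage result 3
Execution walk:
  merge_totals([8, 0, 3, 9, 7, 9]) -> 2  [called from rank_cells, line 18]
  sum_active(0, -3) -> -3  [called from sum_active, line 5]
  sum_active(1, -2) -> -3  [called from sum_active, line 5]
  sum_active(2, 0) -> -3  [called from rank_cells, line 21]
  rank_cells([8, 0, 3, 9, 7, 9]) -> -3  [called from main, line 33]
  pack_ledger(-3, 5) -> 2  [called from main, line 35]
Log line origins:
  1 — main, line 32
  2 — rank_cells, line 17
  3 — merge_totals, line 8
  4 — merge_totals, line 13
  5 — rank_cells, line 20
  6 — sum_active, line 4
  7 — sum_active, line 4
  8 — main, line 34
  9 — pack_ledger, line 24
A correct fix: line 5: replace `total - base` with `total + base`.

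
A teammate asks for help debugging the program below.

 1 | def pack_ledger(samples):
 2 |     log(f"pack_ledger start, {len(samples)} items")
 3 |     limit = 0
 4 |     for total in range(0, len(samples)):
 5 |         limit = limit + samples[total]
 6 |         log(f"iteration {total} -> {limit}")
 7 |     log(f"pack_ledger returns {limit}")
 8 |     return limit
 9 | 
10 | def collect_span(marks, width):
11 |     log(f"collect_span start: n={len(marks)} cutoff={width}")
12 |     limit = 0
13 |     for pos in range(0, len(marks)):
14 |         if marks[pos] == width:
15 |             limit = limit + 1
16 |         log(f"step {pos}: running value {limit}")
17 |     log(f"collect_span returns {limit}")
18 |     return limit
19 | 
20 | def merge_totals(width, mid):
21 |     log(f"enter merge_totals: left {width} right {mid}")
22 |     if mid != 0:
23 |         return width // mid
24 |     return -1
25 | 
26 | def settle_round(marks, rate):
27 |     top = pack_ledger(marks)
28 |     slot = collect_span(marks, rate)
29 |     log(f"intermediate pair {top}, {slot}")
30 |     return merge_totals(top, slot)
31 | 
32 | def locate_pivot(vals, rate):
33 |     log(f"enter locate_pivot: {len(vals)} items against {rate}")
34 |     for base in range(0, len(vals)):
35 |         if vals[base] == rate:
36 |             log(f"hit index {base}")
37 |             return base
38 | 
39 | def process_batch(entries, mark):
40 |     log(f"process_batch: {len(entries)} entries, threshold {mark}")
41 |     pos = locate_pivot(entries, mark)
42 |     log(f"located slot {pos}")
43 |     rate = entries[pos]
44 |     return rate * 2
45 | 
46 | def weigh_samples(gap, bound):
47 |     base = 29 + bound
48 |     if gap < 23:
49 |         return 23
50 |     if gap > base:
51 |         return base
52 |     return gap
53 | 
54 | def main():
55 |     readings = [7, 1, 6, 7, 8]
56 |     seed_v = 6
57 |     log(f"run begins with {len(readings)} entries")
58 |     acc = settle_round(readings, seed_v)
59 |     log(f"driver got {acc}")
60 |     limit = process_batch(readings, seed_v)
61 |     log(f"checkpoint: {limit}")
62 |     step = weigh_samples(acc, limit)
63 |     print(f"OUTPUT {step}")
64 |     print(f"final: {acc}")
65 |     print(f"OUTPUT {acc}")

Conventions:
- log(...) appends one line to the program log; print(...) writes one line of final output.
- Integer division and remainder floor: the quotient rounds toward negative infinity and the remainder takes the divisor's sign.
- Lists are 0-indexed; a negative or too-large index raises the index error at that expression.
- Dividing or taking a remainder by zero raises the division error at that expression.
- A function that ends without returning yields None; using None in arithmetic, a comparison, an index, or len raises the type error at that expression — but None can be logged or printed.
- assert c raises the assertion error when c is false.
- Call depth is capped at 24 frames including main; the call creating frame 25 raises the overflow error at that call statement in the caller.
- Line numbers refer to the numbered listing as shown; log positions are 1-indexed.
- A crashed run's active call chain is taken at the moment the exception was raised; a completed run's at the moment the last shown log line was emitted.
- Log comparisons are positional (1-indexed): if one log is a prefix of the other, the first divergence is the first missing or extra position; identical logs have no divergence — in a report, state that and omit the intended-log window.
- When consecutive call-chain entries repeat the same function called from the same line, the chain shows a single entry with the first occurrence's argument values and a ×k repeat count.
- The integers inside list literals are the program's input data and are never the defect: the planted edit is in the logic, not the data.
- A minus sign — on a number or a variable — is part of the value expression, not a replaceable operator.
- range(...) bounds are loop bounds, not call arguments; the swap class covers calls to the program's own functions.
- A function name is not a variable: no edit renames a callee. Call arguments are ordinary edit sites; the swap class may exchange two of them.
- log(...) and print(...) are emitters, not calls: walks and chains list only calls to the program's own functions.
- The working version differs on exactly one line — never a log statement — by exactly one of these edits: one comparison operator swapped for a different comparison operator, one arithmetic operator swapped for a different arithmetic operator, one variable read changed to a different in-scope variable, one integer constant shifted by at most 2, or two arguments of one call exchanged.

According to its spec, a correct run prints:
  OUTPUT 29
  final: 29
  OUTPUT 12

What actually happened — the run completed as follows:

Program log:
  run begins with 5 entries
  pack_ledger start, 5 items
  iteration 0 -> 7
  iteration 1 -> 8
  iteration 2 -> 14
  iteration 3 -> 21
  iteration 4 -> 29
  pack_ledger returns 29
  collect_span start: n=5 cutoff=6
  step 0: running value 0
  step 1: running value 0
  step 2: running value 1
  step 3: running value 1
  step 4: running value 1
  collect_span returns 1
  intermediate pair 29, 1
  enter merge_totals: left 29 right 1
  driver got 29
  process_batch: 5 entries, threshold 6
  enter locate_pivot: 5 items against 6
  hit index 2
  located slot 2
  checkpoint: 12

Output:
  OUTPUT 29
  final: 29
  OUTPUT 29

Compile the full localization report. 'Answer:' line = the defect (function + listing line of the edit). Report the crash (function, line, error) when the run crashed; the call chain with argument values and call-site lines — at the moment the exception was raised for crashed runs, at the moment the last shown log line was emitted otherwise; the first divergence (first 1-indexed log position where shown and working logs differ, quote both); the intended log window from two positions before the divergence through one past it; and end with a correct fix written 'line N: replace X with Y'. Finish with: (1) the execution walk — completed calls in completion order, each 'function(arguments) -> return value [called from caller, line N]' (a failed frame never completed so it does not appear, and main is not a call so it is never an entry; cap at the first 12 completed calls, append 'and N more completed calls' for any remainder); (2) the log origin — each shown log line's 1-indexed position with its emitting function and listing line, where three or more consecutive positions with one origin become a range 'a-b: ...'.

Answer: the defect is in main at line 65.
Core observation: Log streams are identical — the defect surfaces only in the printed output.
Call chain: main.
First divergence: none — the logs agree in full.
Execution walk:
  pack_ledger([7, 1, 6, 7, 8]) -> 29  [called from settle_round, line 27]
  collect_span([7, 1, 6, 7, 8], 6) -> 1  [called from settle_round, line 28]
  merge_totals(29, 1) -> 29  [called from settle_round, line 30]
  settle_round([7, 1, 6, 7, 8], 6) -> 29  [called from main, line 58]
  locate_pivot([7, 1, 6, 7, 8], 6) -> 2  [called from process_batch, line 41]
  process_batch([7, 1, 6, 7, 8], 6) -> 12  [called from main, line 60]
  weigh_samples(29, 12) -> 29  [called from main, line 62]
Log origin:
  1: emitted by main (line 57)
  2: emitted by pack_ledger (line 2)
  3-7: emitted by pack_ledger (line 6)
  8: emitted by pack_ledger (line 7)
  9: emitted by collect_span (line 11)
  10-14: emitted by collect_span (line 16)
  15: emitted by collect_span (line 17)
  16: emitted by settle_round (line 29)
  17: emitted by merge_totals (line 21)
  18: emitted by main (line 59)
  19: emitted by process_batch (line 40)
  20: emitted by locate_pivot (line 33)
  21: emitted by locate_pivot (line 36)
  22: emitted by process_batch (line 42)
  23: emitted by main (line 61)
A correct fix: line 65: replace `acc` with `limit`.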